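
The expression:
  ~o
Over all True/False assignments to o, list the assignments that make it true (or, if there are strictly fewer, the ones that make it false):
is true only for:
  o=False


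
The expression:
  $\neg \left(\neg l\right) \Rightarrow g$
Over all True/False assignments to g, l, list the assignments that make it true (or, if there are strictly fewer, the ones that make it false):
is false only for:
  g=False, l=True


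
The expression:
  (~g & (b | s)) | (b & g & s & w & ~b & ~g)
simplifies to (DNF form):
(b & ~g) | (s & ~g)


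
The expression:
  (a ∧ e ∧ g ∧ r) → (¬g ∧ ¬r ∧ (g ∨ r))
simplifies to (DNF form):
¬a ∨ ¬e ∨ ¬g ∨ ¬r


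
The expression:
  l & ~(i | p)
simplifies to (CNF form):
l & ~i & ~p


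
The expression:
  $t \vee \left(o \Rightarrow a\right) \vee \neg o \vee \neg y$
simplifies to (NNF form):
$a \vee t \vee \neg o \vee \neg y$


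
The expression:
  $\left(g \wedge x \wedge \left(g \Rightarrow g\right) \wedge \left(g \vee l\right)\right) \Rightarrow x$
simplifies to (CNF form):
$\text{True}$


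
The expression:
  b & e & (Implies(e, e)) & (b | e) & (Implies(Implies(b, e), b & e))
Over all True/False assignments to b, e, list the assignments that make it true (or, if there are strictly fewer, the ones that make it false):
is true only for:
  b=True, e=True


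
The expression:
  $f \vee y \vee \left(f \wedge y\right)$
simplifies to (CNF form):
$f \vee y$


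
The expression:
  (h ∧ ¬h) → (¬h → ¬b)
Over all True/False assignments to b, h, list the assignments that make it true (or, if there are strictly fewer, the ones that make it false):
is always true.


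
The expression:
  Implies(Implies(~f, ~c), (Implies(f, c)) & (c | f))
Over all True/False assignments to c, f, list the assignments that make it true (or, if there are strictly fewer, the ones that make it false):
is true only for:
  c=True, f=False;
  c=True, f=True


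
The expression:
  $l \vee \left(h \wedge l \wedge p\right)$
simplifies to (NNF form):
$l$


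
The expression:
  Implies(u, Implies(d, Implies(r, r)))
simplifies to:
True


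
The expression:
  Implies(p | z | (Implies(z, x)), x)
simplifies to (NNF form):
x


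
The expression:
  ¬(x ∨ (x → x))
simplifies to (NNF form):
False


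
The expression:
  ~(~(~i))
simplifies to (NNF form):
~i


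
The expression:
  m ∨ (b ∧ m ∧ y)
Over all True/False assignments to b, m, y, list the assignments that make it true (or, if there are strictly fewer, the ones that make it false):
is true only for:
  b=False, m=True, y=False;
  b=False, m=True, y=True;
  b=True, m=True, y=False;
  b=True, m=True, y=True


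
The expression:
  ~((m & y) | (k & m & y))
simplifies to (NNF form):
~m | ~y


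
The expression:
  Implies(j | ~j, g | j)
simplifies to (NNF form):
g | j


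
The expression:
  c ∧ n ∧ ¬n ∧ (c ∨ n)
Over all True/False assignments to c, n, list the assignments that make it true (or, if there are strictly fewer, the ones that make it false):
is never true.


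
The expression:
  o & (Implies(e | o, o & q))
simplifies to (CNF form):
o & q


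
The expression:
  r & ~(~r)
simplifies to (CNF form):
r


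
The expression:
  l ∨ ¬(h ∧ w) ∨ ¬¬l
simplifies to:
l ∨ ¬h ∨ ¬w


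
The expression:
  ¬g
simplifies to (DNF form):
¬g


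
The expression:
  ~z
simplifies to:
~z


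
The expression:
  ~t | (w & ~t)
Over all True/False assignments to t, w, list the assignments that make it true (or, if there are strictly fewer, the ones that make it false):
is true only for:
  t=False, w=False;
  t=False, w=True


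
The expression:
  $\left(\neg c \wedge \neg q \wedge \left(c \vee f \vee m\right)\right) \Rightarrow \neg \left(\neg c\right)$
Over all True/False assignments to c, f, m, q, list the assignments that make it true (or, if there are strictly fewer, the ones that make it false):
is false only for:
  c=False, f=False, m=True, q=False;
  c=False, f=True, m=False, q=False;
  c=False, f=True, m=True, q=False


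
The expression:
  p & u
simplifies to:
p & u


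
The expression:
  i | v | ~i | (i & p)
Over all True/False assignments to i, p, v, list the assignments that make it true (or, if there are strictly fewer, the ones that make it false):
is always true.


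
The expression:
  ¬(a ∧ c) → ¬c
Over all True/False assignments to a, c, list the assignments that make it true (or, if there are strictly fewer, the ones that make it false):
is false only for:
  a=False, c=True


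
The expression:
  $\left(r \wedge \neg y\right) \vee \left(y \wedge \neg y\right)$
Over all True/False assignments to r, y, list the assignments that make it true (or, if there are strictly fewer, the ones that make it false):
is true only for:
  r=True, y=False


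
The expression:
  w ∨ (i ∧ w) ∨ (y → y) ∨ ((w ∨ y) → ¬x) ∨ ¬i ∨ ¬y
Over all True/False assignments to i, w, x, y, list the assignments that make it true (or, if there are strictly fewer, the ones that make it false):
is always true.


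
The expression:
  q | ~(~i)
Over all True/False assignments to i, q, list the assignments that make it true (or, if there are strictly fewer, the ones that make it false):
is false only for:
  i=False, q=False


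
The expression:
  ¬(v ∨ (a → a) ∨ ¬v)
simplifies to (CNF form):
False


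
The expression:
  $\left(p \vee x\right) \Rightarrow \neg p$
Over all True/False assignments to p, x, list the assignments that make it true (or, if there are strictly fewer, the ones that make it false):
is true only for:
  p=False, x=False;
  p=False, x=True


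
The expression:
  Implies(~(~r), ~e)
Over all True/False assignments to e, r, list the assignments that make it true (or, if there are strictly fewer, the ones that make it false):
is false only for:
  e=True, r=True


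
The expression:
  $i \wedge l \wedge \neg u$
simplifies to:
$i \wedge l \wedge \neg u$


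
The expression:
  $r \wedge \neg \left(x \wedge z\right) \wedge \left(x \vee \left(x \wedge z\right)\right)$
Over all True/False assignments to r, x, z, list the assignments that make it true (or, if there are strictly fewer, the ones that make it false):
is true only for:
  r=True, x=True, z=False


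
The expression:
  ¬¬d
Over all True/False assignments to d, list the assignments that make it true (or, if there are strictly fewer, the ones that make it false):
is true only for:
  d=True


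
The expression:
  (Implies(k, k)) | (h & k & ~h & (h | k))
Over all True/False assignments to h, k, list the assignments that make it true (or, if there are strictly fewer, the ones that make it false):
is always true.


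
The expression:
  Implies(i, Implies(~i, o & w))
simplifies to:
True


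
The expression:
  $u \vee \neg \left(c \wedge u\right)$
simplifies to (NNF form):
$\text{True}$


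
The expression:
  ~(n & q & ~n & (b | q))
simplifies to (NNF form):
True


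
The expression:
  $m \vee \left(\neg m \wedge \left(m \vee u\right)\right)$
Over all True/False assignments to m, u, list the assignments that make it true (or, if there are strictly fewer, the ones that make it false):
is false only for:
  m=False, u=False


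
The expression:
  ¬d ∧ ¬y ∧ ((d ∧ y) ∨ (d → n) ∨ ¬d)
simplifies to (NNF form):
¬d ∧ ¬y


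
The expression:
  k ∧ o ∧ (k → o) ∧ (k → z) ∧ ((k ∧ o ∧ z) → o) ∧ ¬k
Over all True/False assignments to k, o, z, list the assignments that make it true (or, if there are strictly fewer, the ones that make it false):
is never true.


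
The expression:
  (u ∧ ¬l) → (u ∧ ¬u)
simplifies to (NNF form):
l ∨ ¬u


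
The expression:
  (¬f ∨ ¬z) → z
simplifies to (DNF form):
z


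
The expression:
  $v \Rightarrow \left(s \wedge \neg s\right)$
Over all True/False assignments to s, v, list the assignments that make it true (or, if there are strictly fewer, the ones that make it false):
is true only for:
  s=False, v=False;
  s=True, v=False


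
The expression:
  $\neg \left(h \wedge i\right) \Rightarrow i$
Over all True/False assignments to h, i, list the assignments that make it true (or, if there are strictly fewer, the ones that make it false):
is true only for:
  h=False, i=True;
  h=True, i=True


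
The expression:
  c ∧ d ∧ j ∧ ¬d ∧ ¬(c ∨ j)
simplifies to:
False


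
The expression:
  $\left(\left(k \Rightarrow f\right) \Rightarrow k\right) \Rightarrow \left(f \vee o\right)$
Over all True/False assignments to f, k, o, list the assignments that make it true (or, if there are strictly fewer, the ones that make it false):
is false only for:
  f=False, k=True, o=False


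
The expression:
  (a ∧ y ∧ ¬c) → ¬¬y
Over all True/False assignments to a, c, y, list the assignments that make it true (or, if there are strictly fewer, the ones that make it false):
is always true.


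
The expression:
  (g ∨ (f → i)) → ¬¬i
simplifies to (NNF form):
i ∨ (f ∧ ¬g)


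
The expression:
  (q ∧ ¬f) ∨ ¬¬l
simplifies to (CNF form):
(l ∨ q) ∧ (l ∨ ¬f)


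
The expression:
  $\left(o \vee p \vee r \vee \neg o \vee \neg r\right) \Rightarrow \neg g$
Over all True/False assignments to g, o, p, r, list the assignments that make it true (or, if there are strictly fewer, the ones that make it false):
is true only for:
  g=False, o=False, p=False, r=False;
  g=False, o=False, p=False, r=True;
  g=False, o=False, p=True, r=False;
  g=False, o=False, p=True, r=True;
  g=False, o=True, p=False, r=False;
  g=False, o=True, p=False, r=True;
  g=False, o=True, p=True, r=False;
  g=False, o=True, p=True, r=True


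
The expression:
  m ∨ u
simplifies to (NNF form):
m ∨ u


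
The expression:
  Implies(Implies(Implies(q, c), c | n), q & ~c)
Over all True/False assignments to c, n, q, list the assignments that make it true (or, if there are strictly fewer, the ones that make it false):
is true only for:
  c=False, n=False, q=False;
  c=False, n=False, q=True;
  c=False, n=True, q=True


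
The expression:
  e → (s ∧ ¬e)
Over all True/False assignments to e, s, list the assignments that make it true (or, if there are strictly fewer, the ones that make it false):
is true only for:
  e=False, s=False;
  e=False, s=True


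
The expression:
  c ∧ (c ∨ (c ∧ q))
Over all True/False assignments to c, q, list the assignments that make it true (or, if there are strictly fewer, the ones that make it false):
is true only for:
  c=True, q=False;
  c=True, q=True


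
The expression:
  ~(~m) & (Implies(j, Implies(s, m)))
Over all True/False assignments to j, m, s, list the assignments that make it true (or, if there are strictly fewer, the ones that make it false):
is true only for:
  j=False, m=True, s=False;
  j=False, m=True, s=True;
  j=True, m=True, s=False;
  j=True, m=True, s=True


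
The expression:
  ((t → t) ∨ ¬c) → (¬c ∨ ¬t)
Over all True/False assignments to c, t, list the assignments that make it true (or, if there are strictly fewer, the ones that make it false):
is false only for:
  c=True, t=True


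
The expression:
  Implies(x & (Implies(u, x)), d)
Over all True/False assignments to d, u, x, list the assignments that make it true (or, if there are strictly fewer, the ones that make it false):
is false only for:
  d=False, u=False, x=True;
  d=False, u=True, x=True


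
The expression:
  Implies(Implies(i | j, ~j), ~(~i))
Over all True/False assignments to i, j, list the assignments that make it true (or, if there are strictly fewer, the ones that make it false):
is false only for:
  i=False, j=False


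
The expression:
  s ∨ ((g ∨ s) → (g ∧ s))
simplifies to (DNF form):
s ∨ ¬g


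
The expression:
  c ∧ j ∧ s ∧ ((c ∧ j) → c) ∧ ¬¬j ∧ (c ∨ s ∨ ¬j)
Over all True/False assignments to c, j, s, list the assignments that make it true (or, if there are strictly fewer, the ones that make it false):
is true only for:
  c=True, j=True, s=True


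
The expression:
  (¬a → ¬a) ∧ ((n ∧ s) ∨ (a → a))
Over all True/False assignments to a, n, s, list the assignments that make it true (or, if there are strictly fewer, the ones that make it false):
is always true.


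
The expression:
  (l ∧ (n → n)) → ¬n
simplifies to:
¬l ∨ ¬n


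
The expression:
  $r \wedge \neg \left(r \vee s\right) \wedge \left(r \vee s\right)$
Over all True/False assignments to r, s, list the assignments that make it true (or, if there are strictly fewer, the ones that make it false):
is never true.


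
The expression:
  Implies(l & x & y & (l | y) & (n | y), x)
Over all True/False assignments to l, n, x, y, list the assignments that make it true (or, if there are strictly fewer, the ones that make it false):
is always true.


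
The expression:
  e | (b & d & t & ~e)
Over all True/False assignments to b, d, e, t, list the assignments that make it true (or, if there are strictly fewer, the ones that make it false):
is false only for:
  b=False, d=False, e=False, t=False;
  b=False, d=False, e=False, t=True;
  b=False, d=True, e=False, t=False;
  b=False, d=True, e=False, t=True;
  b=True, d=False, e=False, t=False;
  b=True, d=False, e=False, t=True;
  b=True, d=True, e=False, t=False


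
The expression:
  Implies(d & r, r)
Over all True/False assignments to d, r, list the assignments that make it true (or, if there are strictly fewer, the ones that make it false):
is always true.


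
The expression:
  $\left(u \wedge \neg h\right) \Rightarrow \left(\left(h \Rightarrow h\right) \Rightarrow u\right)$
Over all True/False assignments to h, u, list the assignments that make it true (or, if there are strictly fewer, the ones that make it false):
is always true.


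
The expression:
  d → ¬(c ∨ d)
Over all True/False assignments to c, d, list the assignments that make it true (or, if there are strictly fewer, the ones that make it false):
is true only for:
  c=False, d=False;
  c=True, d=False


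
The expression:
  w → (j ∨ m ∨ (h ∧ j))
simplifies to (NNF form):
j ∨ m ∨ ¬w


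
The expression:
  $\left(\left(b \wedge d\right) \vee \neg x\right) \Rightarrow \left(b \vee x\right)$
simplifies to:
$b \vee x$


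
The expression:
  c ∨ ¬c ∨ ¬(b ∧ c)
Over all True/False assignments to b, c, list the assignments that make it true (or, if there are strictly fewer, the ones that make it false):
is always true.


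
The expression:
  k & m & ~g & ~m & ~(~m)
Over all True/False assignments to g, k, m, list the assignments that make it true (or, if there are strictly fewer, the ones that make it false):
is never true.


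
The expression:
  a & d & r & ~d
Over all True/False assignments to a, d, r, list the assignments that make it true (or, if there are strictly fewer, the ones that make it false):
is never true.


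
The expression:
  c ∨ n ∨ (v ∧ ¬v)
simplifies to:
c ∨ n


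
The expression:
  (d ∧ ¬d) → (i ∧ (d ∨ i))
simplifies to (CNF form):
True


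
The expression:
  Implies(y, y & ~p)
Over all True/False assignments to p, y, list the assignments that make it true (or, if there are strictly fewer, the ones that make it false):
is false only for:
  p=True, y=True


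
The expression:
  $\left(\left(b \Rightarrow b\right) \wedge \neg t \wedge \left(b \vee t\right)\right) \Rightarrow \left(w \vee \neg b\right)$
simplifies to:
$t \vee w \vee \neg b$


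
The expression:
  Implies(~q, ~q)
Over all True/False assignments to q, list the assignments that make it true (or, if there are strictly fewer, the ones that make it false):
is always true.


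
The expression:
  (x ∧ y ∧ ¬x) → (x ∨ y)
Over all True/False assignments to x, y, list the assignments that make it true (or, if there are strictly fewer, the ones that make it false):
is always true.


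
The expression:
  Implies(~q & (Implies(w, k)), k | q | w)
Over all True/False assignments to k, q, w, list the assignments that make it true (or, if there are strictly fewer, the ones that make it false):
is false only for:
  k=False, q=False, w=False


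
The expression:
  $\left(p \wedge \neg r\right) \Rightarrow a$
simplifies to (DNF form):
$a \vee r \vee \neg p$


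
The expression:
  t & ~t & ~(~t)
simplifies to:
False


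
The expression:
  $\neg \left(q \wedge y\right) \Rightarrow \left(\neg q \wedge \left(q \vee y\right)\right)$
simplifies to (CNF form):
$y$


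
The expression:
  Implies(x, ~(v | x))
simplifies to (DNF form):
~x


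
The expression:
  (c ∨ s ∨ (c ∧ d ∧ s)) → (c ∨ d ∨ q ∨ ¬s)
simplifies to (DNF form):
c ∨ d ∨ q ∨ ¬s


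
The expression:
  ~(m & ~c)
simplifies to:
c | ~m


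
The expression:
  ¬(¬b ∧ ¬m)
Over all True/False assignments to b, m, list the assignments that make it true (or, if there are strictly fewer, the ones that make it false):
is false only for:
  b=False, m=False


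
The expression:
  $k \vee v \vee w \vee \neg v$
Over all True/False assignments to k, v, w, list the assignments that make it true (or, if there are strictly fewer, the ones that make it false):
is always true.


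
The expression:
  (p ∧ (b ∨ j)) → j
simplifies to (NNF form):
j ∨ ¬b ∨ ¬p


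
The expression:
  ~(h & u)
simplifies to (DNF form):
~h | ~u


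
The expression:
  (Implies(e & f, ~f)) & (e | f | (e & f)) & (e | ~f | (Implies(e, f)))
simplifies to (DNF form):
(e & ~f) | (f & ~e)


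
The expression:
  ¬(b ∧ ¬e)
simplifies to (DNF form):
e ∨ ¬b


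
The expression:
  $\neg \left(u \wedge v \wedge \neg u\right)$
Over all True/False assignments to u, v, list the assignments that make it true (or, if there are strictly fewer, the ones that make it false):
is always true.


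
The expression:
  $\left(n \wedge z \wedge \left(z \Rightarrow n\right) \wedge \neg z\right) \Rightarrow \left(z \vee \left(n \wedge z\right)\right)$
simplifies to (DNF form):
$\text{True}$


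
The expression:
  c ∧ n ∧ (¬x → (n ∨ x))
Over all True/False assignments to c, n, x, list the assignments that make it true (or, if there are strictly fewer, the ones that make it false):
is true only for:
  c=True, n=True, x=False;
  c=True, n=True, x=True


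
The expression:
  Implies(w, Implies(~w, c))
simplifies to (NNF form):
True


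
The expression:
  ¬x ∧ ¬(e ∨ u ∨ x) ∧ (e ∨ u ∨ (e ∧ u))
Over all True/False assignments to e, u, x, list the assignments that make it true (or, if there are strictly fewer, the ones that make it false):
is never true.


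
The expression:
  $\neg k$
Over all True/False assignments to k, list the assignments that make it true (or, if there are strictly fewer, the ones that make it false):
is true only for:
  k=False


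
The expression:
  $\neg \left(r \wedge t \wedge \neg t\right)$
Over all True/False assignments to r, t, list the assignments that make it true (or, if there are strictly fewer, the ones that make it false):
is always true.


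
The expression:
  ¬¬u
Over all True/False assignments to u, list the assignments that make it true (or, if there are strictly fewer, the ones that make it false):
is true only for:
  u=True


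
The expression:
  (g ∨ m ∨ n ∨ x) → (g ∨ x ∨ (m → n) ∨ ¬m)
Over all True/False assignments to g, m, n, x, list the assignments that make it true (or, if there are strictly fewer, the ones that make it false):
is false only for:
  g=False, m=True, n=False, x=False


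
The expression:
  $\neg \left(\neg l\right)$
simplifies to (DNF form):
$l$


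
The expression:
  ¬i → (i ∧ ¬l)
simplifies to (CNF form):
i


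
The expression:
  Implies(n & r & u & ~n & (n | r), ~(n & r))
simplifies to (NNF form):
True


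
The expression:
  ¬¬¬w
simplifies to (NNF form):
¬w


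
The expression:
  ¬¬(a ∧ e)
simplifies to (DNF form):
a ∧ e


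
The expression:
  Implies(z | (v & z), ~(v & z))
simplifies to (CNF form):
~v | ~z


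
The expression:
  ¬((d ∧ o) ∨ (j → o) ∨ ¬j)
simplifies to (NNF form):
j ∧ ¬o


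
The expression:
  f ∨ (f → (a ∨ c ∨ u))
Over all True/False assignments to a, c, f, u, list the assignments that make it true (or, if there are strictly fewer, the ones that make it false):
is always true.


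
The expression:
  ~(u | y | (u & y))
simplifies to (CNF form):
~u & ~y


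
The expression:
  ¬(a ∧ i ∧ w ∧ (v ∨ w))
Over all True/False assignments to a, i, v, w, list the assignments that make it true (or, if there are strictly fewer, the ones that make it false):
is false only for:
  a=True, i=True, v=False, w=True;
  a=True, i=True, v=True, w=True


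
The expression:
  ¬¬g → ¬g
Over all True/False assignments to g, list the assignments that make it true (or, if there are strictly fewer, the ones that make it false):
is true only for:
  g=False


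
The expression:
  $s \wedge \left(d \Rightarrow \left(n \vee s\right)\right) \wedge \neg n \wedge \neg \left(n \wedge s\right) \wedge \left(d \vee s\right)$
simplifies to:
$s \wedge \neg n$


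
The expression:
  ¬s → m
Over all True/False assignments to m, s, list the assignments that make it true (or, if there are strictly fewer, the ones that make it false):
is false only for:
  m=False, s=False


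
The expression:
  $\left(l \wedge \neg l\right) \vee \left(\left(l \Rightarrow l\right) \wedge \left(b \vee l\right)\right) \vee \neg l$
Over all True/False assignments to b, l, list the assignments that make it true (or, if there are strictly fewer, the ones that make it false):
is always true.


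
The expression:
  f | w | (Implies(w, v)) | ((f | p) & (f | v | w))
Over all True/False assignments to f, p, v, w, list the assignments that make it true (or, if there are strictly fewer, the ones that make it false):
is always true.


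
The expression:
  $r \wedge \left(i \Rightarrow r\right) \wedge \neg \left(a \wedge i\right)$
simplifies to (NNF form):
$r \wedge \left(\neg a \vee \neg i\right)$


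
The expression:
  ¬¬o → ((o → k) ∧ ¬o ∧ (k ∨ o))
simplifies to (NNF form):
¬o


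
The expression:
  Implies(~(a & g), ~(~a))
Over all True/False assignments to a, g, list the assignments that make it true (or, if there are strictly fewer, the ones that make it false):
is true only for:
  a=True, g=False;
  a=True, g=True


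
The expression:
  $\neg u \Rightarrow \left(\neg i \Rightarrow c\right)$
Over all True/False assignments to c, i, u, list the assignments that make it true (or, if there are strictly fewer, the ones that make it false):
is false only for:
  c=False, i=False, u=False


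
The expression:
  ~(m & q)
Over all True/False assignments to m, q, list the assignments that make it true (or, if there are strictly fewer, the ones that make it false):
is false only for:
  m=True, q=True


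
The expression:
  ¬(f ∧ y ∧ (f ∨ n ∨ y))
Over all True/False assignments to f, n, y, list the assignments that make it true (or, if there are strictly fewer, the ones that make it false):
is false only for:
  f=True, n=False, y=True;
  f=True, n=True, y=True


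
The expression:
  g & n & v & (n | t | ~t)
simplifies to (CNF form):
g & n & v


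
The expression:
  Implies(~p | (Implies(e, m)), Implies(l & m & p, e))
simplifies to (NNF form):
e | ~l | ~m | ~p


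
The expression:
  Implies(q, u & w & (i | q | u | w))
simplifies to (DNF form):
~q | (u & w)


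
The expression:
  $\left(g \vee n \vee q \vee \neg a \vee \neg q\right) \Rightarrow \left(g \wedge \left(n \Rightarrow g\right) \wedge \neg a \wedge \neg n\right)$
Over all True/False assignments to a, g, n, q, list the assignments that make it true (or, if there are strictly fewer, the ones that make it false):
is true only for:
  a=False, g=True, n=False, q=False;
  a=False, g=True, n=False, q=True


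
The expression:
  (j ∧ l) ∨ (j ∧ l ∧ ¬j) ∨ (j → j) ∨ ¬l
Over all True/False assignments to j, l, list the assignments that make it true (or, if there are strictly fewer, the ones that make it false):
is always true.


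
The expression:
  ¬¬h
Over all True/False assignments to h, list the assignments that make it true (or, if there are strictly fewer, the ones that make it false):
is true only for:
  h=True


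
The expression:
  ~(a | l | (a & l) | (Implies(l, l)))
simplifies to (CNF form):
False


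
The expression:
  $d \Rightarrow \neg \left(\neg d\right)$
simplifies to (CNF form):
$\text{True}$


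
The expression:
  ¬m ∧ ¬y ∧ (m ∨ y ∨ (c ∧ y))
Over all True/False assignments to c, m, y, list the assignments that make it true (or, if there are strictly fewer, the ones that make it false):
is never true.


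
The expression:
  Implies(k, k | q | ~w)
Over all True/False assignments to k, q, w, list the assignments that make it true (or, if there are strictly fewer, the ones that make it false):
is always true.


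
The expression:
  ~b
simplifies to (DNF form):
~b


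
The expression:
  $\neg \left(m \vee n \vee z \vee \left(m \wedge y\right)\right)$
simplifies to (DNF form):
$\neg m \wedge \neg n \wedge \neg z$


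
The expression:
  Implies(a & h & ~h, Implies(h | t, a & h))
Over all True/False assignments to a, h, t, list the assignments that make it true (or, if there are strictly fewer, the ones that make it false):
is always true.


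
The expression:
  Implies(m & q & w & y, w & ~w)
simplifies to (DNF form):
~m | ~q | ~w | ~y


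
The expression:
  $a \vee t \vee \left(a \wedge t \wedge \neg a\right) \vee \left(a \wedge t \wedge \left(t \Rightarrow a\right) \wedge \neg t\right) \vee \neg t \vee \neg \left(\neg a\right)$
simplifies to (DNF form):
$\text{True}$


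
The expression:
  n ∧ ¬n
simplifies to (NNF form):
False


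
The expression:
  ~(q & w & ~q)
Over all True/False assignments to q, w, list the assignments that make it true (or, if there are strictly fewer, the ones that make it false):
is always true.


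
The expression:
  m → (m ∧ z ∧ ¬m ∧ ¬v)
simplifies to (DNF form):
¬m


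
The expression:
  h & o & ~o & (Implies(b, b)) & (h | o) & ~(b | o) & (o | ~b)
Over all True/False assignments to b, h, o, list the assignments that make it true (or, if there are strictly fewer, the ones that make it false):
is never true.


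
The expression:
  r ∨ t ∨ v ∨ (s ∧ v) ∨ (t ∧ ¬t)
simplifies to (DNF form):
r ∨ t ∨ v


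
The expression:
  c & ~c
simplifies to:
False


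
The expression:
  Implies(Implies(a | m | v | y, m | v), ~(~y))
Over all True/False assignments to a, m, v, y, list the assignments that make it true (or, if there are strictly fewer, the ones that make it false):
is false only for:
  a=False, m=False, v=False, y=False;
  a=False, m=False, v=True, y=False;
  a=False, m=True, v=False, y=False;
  a=False, m=True, v=True, y=False;
  a=True, m=False, v=True, y=False;
  a=True, m=True, v=False, y=False;
  a=True, m=True, v=True, y=False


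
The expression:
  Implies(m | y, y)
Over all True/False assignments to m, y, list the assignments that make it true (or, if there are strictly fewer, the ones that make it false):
is false only for:
  m=True, y=False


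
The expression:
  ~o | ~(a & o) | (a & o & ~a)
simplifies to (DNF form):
~a | ~o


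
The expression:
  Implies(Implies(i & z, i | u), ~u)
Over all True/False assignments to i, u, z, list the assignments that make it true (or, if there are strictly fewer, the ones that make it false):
is true only for:
  i=False, u=False, z=False;
  i=False, u=False, z=True;
  i=True, u=False, z=False;
  i=True, u=False, z=True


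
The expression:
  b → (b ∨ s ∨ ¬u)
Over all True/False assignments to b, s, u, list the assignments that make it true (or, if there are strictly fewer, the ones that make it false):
is always true.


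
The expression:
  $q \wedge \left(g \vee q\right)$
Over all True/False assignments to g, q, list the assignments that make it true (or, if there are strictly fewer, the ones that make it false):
is true only for:
  g=False, q=True;
  g=True, q=True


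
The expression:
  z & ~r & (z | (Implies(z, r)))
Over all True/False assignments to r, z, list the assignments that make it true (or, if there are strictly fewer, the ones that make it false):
is true only for:
  r=False, z=True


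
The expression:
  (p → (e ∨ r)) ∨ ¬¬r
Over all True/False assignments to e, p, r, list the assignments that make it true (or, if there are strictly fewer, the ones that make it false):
is false only for:
  e=False, p=True, r=False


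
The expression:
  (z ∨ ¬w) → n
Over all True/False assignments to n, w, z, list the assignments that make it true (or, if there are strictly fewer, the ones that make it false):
is false only for:
  n=False, w=False, z=False;
  n=False, w=False, z=True;
  n=False, w=True, z=True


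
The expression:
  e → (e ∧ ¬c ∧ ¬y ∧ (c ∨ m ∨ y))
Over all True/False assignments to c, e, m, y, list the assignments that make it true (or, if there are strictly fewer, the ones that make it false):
is false only for:
  c=False, e=True, m=False, y=False;
  c=False, e=True, m=False, y=True;
  c=False, e=True, m=True, y=True;
  c=True, e=True, m=False, y=False;
  c=True, e=True, m=False, y=True;
  c=True, e=True, m=True, y=False;
  c=True, e=True, m=True, y=True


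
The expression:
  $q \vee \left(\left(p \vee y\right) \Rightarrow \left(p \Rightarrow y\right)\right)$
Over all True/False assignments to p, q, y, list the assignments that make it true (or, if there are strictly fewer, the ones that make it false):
is false only for:
  p=True, q=False, y=False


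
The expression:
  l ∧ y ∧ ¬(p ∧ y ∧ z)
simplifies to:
l ∧ y ∧ (¬p ∨ ¬z)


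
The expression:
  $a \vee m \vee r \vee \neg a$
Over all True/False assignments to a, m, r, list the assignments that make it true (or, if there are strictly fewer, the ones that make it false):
is always true.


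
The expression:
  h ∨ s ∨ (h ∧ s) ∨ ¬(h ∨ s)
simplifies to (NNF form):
True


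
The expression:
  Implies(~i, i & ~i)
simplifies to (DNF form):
i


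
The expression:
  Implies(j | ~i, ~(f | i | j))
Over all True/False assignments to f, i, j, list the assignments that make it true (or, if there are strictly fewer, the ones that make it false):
is true only for:
  f=False, i=False, j=False;
  f=False, i=True, j=False;
  f=True, i=True, j=False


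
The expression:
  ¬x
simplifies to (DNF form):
¬x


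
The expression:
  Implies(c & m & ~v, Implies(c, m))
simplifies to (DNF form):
True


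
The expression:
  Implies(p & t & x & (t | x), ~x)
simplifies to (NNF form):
~p | ~t | ~x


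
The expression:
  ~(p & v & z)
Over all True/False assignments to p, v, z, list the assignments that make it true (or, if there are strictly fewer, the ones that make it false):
is false only for:
  p=True, v=True, z=True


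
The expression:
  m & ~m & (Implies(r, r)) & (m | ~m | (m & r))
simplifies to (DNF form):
False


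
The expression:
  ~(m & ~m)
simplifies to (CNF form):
True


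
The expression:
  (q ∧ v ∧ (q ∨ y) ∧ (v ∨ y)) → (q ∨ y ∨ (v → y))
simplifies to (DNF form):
True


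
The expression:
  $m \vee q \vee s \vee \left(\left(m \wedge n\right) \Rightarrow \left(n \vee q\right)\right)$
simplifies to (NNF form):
$\text{True}$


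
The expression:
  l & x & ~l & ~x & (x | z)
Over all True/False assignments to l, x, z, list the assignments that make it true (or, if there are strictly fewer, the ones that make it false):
is never true.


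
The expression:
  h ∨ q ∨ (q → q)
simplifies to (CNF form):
True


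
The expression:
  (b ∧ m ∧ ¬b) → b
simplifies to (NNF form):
True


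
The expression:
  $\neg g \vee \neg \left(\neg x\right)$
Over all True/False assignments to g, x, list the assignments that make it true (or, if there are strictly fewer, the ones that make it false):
is false only for:
  g=True, x=False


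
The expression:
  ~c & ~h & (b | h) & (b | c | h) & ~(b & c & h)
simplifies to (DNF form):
b & ~c & ~h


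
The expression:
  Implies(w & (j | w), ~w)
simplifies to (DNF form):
~w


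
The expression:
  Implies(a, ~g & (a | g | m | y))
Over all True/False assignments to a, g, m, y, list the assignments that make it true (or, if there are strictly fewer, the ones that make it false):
is false only for:
  a=True, g=True, m=False, y=False;
  a=True, g=True, m=False, y=True;
  a=True, g=True, m=True, y=False;
  a=True, g=True, m=True, y=True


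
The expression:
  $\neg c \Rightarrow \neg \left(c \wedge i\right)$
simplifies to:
$\text{True}$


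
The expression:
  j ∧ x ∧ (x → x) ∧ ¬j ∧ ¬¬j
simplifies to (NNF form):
False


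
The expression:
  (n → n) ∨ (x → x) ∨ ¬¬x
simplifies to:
True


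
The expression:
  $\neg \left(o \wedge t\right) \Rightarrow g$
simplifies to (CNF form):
$\left(g \vee o\right) \wedge \left(g \vee t\right)$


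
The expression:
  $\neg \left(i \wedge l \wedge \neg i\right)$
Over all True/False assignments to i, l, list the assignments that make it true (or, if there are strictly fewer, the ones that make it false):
is always true.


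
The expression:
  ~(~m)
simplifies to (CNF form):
m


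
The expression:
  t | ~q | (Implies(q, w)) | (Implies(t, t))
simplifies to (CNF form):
True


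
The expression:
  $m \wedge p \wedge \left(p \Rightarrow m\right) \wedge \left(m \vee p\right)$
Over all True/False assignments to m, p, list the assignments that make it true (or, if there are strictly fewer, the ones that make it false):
is true only for:
  m=True, p=True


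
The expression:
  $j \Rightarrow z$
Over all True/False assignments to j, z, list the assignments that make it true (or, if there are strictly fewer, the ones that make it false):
is false only for:
  j=True, z=False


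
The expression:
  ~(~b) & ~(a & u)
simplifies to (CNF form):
b & (~a | ~u)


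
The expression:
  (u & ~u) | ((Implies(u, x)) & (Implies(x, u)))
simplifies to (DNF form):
(u & x) | (~u & ~x)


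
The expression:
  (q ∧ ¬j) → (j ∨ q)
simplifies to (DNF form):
True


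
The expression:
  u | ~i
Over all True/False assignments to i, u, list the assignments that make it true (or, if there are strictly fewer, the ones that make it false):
is false only for:
  i=True, u=False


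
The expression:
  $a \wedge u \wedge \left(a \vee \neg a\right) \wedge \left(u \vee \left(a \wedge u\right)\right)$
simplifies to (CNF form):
$a \wedge u$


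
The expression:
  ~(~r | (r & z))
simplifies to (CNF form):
r & ~z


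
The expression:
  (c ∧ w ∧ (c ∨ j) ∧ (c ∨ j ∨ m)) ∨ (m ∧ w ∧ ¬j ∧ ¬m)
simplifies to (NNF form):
c ∧ w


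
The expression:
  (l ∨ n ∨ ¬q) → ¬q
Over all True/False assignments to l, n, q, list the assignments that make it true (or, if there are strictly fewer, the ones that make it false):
is false only for:
  l=False, n=True, q=True;
  l=True, n=False, q=True;
  l=True, n=True, q=True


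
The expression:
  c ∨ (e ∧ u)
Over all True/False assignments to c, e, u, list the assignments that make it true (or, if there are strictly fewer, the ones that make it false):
is false only for:
  c=False, e=False, u=False;
  c=False, e=False, u=True;
  c=False, e=True, u=False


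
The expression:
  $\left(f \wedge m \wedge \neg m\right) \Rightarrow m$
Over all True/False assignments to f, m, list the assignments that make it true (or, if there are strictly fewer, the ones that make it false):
is always true.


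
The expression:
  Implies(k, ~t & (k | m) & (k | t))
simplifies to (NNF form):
~k | ~t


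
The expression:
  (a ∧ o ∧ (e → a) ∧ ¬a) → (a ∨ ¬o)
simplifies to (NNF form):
True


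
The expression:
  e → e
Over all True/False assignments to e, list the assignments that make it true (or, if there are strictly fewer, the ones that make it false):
is always true.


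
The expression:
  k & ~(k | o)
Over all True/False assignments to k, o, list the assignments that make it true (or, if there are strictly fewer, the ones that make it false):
is never true.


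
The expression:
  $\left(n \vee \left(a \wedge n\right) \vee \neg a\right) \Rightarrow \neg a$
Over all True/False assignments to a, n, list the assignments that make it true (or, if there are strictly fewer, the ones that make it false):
is false only for:
  a=True, n=True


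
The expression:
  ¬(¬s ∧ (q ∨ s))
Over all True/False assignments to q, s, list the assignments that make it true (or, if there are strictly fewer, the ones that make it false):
is false only for:
  q=True, s=False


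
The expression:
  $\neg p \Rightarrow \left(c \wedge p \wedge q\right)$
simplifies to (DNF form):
$p$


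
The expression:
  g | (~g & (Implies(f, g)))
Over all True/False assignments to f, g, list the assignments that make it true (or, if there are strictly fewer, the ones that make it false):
is false only for:
  f=True, g=False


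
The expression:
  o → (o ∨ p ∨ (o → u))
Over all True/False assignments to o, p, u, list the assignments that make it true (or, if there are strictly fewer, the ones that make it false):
is always true.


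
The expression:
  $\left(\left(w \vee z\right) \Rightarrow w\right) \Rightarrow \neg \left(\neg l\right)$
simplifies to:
$l \vee \left(z \wedge \neg w\right)$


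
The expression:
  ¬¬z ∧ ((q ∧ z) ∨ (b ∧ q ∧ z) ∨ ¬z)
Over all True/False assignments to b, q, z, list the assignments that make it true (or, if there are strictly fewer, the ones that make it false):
is true only for:
  b=False, q=True, z=True;
  b=True, q=True, z=True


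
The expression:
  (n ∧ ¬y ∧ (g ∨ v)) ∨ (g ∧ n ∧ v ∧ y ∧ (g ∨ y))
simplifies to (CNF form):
n ∧ (g ∨ v) ∧ (g ∨ ¬y) ∧ (v ∨ ¬y)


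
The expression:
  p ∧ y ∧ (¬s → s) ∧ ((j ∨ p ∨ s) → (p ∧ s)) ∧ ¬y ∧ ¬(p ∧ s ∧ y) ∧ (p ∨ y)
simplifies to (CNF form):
False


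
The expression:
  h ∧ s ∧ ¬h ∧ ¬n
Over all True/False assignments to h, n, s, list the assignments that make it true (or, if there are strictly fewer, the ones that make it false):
is never true.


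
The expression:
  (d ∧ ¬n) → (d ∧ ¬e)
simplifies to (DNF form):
n ∨ ¬d ∨ ¬e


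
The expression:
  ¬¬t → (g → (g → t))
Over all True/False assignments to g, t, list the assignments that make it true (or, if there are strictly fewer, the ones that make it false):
is always true.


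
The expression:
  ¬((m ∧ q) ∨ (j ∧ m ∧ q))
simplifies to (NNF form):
¬m ∨ ¬q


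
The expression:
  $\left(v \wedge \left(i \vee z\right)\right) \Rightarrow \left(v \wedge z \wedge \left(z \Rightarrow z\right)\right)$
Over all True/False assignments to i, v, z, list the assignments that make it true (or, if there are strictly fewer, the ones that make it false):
is false only for:
  i=True, v=True, z=False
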